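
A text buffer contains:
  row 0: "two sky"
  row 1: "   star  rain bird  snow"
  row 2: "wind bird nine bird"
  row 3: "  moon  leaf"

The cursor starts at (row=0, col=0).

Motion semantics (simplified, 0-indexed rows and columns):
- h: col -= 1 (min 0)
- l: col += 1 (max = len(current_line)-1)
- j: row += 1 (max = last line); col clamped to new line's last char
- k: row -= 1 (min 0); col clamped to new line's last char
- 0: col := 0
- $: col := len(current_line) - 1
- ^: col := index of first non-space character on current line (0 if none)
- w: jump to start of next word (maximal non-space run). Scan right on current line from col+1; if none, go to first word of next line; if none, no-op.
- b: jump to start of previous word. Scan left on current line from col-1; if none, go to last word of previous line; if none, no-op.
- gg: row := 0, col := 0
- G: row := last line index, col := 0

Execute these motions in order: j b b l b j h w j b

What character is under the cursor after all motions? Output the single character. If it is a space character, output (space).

After 1 (j): row=1 col=0 char='_'
After 2 (b): row=0 col=4 char='s'
After 3 (b): row=0 col=0 char='t'
After 4 (l): row=0 col=1 char='w'
After 5 (b): row=0 col=0 char='t'
After 6 (j): row=1 col=0 char='_'
After 7 (h): row=1 col=0 char='_'
After 8 (w): row=1 col=3 char='s'
After 9 (j): row=2 col=3 char='d'
After 10 (b): row=2 col=0 char='w'

Answer: w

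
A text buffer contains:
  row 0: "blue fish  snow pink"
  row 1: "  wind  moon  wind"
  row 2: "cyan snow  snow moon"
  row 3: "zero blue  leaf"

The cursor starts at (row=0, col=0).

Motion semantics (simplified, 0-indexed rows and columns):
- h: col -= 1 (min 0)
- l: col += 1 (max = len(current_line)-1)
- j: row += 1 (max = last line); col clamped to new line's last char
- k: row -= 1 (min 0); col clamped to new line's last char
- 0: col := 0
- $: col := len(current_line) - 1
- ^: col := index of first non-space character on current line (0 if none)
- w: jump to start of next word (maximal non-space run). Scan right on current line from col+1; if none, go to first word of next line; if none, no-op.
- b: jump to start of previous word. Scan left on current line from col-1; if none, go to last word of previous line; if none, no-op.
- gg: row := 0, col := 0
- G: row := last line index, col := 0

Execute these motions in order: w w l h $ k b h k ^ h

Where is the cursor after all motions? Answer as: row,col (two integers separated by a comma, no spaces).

After 1 (w): row=0 col=5 char='f'
After 2 (w): row=0 col=11 char='s'
After 3 (l): row=0 col=12 char='n'
After 4 (h): row=0 col=11 char='s'
After 5 ($): row=0 col=19 char='k'
After 6 (k): row=0 col=19 char='k'
After 7 (b): row=0 col=16 char='p'
After 8 (h): row=0 col=15 char='_'
After 9 (k): row=0 col=15 char='_'
After 10 (^): row=0 col=0 char='b'
After 11 (h): row=0 col=0 char='b'

Answer: 0,0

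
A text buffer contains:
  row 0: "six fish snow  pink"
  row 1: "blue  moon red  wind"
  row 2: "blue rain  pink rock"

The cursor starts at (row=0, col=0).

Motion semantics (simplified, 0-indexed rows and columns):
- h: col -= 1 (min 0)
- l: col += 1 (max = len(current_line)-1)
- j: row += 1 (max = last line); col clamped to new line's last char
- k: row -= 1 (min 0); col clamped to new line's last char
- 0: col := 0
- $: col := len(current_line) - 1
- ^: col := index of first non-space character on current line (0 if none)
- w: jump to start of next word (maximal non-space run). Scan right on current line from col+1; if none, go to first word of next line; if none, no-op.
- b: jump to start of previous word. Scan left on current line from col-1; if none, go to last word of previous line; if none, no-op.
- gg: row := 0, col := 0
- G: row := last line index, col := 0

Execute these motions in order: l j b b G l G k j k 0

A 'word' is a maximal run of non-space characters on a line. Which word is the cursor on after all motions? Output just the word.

After 1 (l): row=0 col=1 char='i'
After 2 (j): row=1 col=1 char='l'
After 3 (b): row=1 col=0 char='b'
After 4 (b): row=0 col=15 char='p'
After 5 (G): row=2 col=0 char='b'
After 6 (l): row=2 col=1 char='l'
After 7 (G): row=2 col=0 char='b'
After 8 (k): row=1 col=0 char='b'
After 9 (j): row=2 col=0 char='b'
After 10 (k): row=1 col=0 char='b'
After 11 (0): row=1 col=0 char='b'

Answer: blue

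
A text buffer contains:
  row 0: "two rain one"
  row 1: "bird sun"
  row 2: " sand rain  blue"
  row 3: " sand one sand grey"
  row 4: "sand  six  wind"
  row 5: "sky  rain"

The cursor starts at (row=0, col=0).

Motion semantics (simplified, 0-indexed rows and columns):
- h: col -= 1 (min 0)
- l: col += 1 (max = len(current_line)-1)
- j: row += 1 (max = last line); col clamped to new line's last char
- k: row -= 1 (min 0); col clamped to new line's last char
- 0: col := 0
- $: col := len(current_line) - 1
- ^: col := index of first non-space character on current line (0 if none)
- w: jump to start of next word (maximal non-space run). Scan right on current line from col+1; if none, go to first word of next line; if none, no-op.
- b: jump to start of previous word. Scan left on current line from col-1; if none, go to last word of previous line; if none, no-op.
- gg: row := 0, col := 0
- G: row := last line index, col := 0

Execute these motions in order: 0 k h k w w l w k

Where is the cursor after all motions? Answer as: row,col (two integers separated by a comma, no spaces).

After 1 (0): row=0 col=0 char='t'
After 2 (k): row=0 col=0 char='t'
After 3 (h): row=0 col=0 char='t'
After 4 (k): row=0 col=0 char='t'
After 5 (w): row=0 col=4 char='r'
After 6 (w): row=0 col=9 char='o'
After 7 (l): row=0 col=10 char='n'
After 8 (w): row=1 col=0 char='b'
After 9 (k): row=0 col=0 char='t'

Answer: 0,0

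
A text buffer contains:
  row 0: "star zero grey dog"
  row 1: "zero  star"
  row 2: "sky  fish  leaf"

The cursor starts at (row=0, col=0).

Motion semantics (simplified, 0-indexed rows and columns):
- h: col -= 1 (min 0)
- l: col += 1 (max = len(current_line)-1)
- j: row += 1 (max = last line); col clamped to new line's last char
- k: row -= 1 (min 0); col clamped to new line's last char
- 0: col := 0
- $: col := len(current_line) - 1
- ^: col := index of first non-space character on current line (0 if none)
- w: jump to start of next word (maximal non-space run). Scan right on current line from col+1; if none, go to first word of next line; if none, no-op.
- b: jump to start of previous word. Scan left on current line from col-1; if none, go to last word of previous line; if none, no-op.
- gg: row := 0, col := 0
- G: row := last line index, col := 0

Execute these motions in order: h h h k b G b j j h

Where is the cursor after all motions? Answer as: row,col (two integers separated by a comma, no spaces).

Answer: 2,5

Derivation:
After 1 (h): row=0 col=0 char='s'
After 2 (h): row=0 col=0 char='s'
After 3 (h): row=0 col=0 char='s'
After 4 (k): row=0 col=0 char='s'
After 5 (b): row=0 col=0 char='s'
After 6 (G): row=2 col=0 char='s'
After 7 (b): row=1 col=6 char='s'
After 8 (j): row=2 col=6 char='i'
After 9 (j): row=2 col=6 char='i'
After 10 (h): row=2 col=5 char='f'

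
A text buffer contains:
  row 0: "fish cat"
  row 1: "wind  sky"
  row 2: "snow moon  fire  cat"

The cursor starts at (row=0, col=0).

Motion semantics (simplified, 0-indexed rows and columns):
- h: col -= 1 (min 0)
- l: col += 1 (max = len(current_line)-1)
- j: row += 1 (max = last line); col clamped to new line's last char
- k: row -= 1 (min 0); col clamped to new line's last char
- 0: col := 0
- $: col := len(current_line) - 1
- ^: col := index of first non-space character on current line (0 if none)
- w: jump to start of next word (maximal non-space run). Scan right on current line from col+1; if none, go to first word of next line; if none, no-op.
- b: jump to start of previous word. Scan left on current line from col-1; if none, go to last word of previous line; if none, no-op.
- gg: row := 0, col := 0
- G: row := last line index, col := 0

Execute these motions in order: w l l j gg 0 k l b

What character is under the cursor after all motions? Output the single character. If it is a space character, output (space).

Answer: f

Derivation:
After 1 (w): row=0 col=5 char='c'
After 2 (l): row=0 col=6 char='a'
After 3 (l): row=0 col=7 char='t'
After 4 (j): row=1 col=7 char='k'
After 5 (gg): row=0 col=0 char='f'
After 6 (0): row=0 col=0 char='f'
After 7 (k): row=0 col=0 char='f'
After 8 (l): row=0 col=1 char='i'
After 9 (b): row=0 col=0 char='f'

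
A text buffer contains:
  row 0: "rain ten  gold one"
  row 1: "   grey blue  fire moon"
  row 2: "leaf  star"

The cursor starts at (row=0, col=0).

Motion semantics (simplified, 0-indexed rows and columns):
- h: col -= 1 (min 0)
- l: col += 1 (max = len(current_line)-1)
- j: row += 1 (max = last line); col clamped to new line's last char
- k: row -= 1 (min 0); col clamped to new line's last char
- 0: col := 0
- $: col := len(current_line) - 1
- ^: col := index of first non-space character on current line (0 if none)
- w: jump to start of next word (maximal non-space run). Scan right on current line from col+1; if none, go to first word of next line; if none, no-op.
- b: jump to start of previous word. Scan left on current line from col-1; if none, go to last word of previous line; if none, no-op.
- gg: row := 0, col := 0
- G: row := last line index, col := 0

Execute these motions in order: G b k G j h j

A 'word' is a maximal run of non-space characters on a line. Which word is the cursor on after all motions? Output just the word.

Answer: leaf

Derivation:
After 1 (G): row=2 col=0 char='l'
After 2 (b): row=1 col=19 char='m'
After 3 (k): row=0 col=17 char='e'
After 4 (G): row=2 col=0 char='l'
After 5 (j): row=2 col=0 char='l'
After 6 (h): row=2 col=0 char='l'
After 7 (j): row=2 col=0 char='l'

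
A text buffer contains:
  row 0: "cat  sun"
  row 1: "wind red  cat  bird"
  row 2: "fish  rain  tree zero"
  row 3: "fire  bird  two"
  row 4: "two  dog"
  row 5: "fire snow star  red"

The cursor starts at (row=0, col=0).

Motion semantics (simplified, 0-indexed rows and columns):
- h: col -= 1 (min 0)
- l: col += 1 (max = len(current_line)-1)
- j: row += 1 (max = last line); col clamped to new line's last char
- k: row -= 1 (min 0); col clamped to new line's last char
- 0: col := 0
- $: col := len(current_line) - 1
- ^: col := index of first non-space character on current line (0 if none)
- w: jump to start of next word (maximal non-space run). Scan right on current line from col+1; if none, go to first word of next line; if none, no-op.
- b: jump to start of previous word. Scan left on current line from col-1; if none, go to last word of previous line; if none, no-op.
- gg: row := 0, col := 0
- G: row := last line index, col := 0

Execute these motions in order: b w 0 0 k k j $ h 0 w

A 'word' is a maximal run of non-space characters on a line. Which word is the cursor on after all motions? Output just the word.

After 1 (b): row=0 col=0 char='c'
After 2 (w): row=0 col=5 char='s'
After 3 (0): row=0 col=0 char='c'
After 4 (0): row=0 col=0 char='c'
After 5 (k): row=0 col=0 char='c'
After 6 (k): row=0 col=0 char='c'
After 7 (j): row=1 col=0 char='w'
After 8 ($): row=1 col=18 char='d'
After 9 (h): row=1 col=17 char='r'
After 10 (0): row=1 col=0 char='w'
After 11 (w): row=1 col=5 char='r'

Answer: red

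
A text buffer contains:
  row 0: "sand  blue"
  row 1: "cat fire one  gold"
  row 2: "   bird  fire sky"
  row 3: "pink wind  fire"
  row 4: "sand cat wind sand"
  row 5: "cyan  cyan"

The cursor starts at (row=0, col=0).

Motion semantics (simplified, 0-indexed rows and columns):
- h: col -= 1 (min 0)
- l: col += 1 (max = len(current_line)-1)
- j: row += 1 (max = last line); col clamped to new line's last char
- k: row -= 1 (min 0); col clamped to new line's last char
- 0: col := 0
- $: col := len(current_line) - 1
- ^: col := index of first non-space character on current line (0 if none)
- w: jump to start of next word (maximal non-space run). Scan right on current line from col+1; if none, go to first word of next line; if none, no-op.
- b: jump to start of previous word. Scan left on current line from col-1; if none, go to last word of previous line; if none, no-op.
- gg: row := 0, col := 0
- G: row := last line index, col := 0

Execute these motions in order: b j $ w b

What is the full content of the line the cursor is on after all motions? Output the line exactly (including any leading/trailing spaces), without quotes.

After 1 (b): row=0 col=0 char='s'
After 2 (j): row=1 col=0 char='c'
After 3 ($): row=1 col=17 char='d'
After 4 (w): row=2 col=3 char='b'
After 5 (b): row=1 col=14 char='g'

Answer: cat fire one  gold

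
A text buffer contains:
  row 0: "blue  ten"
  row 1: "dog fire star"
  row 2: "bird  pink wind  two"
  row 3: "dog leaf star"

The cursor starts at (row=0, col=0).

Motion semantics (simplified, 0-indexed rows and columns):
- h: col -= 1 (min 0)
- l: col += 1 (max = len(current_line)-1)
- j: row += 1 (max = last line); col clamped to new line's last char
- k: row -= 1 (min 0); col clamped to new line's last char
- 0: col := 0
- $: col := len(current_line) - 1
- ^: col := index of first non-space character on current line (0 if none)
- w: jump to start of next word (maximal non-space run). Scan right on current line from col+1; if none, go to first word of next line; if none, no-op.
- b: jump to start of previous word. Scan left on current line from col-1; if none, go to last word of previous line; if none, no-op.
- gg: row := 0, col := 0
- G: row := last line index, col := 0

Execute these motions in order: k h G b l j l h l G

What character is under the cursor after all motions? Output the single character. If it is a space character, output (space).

After 1 (k): row=0 col=0 char='b'
After 2 (h): row=0 col=0 char='b'
After 3 (G): row=3 col=0 char='d'
After 4 (b): row=2 col=17 char='t'
After 5 (l): row=2 col=18 char='w'
After 6 (j): row=3 col=12 char='r'
After 7 (l): row=3 col=12 char='r'
After 8 (h): row=3 col=11 char='a'
After 9 (l): row=3 col=12 char='r'
After 10 (G): row=3 col=0 char='d'

Answer: d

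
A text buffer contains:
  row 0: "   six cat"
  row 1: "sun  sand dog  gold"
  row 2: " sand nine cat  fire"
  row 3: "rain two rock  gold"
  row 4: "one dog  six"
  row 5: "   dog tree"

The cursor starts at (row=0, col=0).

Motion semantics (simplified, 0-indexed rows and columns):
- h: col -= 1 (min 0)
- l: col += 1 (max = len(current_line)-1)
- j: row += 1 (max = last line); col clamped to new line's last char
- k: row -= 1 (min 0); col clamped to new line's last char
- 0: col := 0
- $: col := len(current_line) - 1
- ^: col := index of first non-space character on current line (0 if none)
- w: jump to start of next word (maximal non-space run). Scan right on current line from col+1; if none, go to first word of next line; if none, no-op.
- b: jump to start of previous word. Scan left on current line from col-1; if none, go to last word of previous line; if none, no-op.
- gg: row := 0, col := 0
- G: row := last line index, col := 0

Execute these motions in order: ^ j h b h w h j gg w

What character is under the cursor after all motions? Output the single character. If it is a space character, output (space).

Answer: s

Derivation:
After 1 (^): row=0 col=3 char='s'
After 2 (j): row=1 col=3 char='_'
After 3 (h): row=1 col=2 char='n'
After 4 (b): row=1 col=0 char='s'
After 5 (h): row=1 col=0 char='s'
After 6 (w): row=1 col=5 char='s'
After 7 (h): row=1 col=4 char='_'
After 8 (j): row=2 col=4 char='d'
After 9 (gg): row=0 col=0 char='_'
After 10 (w): row=0 col=3 char='s'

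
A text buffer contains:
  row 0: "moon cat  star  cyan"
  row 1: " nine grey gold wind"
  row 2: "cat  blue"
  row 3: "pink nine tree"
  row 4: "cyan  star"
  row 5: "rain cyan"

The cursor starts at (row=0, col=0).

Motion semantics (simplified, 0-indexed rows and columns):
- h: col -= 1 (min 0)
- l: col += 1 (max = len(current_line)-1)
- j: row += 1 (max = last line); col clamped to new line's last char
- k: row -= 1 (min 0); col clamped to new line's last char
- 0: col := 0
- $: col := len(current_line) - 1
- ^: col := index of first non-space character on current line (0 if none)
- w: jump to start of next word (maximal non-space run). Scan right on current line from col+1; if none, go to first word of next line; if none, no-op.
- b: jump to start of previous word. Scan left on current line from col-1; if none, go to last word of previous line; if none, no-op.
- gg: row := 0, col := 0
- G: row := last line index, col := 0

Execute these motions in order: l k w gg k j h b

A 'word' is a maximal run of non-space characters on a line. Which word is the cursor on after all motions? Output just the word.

Answer: cyan

Derivation:
After 1 (l): row=0 col=1 char='o'
After 2 (k): row=0 col=1 char='o'
After 3 (w): row=0 col=5 char='c'
After 4 (gg): row=0 col=0 char='m'
After 5 (k): row=0 col=0 char='m'
After 6 (j): row=1 col=0 char='_'
After 7 (h): row=1 col=0 char='_'
After 8 (b): row=0 col=16 char='c'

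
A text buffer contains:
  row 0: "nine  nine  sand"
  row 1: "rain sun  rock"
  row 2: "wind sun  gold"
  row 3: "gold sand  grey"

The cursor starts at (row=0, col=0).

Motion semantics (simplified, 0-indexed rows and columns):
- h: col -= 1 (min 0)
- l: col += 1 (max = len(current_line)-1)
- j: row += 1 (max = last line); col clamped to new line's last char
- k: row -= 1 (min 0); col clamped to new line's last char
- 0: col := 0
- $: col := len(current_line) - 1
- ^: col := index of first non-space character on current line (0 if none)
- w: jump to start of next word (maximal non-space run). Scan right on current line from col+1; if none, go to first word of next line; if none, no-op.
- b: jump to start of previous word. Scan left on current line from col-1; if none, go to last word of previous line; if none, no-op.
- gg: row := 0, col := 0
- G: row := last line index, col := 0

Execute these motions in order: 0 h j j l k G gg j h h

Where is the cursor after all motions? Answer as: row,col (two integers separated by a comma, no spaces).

After 1 (0): row=0 col=0 char='n'
After 2 (h): row=0 col=0 char='n'
After 3 (j): row=1 col=0 char='r'
After 4 (j): row=2 col=0 char='w'
After 5 (l): row=2 col=1 char='i'
After 6 (k): row=1 col=1 char='a'
After 7 (G): row=3 col=0 char='g'
After 8 (gg): row=0 col=0 char='n'
After 9 (j): row=1 col=0 char='r'
After 10 (h): row=1 col=0 char='r'
After 11 (h): row=1 col=0 char='r'

Answer: 1,0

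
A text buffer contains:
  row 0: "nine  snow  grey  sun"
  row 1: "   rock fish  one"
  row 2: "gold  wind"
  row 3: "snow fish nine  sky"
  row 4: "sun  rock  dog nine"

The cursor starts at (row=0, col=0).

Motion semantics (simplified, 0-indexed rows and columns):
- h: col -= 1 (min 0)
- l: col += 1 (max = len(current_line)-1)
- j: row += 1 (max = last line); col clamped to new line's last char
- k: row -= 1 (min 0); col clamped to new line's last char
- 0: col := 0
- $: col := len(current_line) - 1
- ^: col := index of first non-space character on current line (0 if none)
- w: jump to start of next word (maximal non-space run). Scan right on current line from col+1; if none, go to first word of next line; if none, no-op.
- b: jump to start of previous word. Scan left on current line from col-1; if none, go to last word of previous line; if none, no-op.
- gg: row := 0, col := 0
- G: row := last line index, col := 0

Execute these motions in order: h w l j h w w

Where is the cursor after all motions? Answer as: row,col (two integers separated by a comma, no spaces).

After 1 (h): row=0 col=0 char='n'
After 2 (w): row=0 col=6 char='s'
After 3 (l): row=0 col=7 char='n'
After 4 (j): row=1 col=7 char='_'
After 5 (h): row=1 col=6 char='k'
After 6 (w): row=1 col=8 char='f'
After 7 (w): row=1 col=14 char='o'

Answer: 1,14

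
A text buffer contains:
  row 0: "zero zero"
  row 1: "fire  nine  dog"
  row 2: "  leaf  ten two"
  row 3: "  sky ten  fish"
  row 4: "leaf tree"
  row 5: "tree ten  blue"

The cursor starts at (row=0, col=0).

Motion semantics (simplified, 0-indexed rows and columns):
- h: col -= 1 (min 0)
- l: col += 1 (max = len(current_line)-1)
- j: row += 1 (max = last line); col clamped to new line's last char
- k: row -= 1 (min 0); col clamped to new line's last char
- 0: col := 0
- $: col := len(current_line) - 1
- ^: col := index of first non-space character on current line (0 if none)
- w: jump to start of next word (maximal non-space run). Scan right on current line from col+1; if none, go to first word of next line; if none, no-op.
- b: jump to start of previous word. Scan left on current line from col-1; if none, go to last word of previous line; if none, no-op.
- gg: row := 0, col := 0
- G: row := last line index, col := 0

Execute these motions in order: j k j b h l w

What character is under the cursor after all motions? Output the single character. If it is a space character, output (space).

Answer: f

Derivation:
After 1 (j): row=1 col=0 char='f'
After 2 (k): row=0 col=0 char='z'
After 3 (j): row=1 col=0 char='f'
After 4 (b): row=0 col=5 char='z'
After 5 (h): row=0 col=4 char='_'
After 6 (l): row=0 col=5 char='z'
After 7 (w): row=1 col=0 char='f'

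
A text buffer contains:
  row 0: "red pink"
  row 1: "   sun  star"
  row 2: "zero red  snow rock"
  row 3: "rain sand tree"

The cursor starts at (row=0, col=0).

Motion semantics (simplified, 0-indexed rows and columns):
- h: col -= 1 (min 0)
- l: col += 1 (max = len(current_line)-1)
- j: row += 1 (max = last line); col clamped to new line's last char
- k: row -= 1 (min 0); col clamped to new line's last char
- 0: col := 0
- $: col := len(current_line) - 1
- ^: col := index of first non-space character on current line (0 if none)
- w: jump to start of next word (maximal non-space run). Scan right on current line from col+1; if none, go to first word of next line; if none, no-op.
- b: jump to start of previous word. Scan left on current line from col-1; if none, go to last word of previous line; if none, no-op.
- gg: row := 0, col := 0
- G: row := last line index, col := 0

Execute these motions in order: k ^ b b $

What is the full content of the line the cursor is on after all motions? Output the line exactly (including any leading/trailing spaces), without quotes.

After 1 (k): row=0 col=0 char='r'
After 2 (^): row=0 col=0 char='r'
After 3 (b): row=0 col=0 char='r'
After 4 (b): row=0 col=0 char='r'
After 5 ($): row=0 col=7 char='k'

Answer: red pink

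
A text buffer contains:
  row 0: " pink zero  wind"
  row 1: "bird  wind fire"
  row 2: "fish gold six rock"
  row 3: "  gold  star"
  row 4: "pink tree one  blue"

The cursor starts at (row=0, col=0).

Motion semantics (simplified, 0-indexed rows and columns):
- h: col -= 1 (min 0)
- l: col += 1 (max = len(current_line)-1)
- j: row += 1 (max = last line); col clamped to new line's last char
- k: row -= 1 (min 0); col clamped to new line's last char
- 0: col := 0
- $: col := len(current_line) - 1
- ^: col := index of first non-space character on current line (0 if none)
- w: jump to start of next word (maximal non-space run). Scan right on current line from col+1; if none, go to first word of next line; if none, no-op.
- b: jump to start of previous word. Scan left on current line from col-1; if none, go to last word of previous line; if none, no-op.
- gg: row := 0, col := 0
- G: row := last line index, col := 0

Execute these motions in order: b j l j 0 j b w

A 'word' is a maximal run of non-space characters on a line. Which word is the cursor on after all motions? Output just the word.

After 1 (b): row=0 col=0 char='_'
After 2 (j): row=1 col=0 char='b'
After 3 (l): row=1 col=1 char='i'
After 4 (j): row=2 col=1 char='i'
After 5 (0): row=2 col=0 char='f'
After 6 (j): row=3 col=0 char='_'
After 7 (b): row=2 col=14 char='r'
After 8 (w): row=3 col=2 char='g'

Answer: gold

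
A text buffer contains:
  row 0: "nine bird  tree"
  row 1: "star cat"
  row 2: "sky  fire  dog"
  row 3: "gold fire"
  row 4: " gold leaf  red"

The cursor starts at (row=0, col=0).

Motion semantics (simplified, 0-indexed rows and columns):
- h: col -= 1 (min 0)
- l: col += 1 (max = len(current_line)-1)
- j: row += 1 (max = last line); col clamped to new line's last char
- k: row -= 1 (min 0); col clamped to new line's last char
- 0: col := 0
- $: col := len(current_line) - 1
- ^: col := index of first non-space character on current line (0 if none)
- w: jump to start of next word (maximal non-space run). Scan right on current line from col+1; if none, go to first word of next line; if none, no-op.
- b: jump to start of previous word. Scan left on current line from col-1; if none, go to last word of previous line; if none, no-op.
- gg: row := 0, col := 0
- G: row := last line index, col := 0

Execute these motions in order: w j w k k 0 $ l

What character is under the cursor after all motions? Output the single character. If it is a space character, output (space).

Answer: e

Derivation:
After 1 (w): row=0 col=5 char='b'
After 2 (j): row=1 col=5 char='c'
After 3 (w): row=2 col=0 char='s'
After 4 (k): row=1 col=0 char='s'
After 5 (k): row=0 col=0 char='n'
After 6 (0): row=0 col=0 char='n'
After 7 ($): row=0 col=14 char='e'
After 8 (l): row=0 col=14 char='e'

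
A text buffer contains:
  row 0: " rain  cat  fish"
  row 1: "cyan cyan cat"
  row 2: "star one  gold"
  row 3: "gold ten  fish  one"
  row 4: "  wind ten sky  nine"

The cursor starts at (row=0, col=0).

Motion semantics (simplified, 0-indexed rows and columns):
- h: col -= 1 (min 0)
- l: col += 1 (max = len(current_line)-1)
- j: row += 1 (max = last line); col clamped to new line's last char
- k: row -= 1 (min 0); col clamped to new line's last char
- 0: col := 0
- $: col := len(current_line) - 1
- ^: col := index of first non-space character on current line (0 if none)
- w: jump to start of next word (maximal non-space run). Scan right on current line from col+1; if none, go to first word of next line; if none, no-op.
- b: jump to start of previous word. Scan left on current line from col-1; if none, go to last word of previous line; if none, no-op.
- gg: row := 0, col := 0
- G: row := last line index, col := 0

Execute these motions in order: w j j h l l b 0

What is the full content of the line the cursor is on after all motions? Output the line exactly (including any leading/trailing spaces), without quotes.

Answer: star one  gold

Derivation:
After 1 (w): row=0 col=1 char='r'
After 2 (j): row=1 col=1 char='y'
After 3 (j): row=2 col=1 char='t'
After 4 (h): row=2 col=0 char='s'
After 5 (l): row=2 col=1 char='t'
After 6 (l): row=2 col=2 char='a'
After 7 (b): row=2 col=0 char='s'
After 8 (0): row=2 col=0 char='s'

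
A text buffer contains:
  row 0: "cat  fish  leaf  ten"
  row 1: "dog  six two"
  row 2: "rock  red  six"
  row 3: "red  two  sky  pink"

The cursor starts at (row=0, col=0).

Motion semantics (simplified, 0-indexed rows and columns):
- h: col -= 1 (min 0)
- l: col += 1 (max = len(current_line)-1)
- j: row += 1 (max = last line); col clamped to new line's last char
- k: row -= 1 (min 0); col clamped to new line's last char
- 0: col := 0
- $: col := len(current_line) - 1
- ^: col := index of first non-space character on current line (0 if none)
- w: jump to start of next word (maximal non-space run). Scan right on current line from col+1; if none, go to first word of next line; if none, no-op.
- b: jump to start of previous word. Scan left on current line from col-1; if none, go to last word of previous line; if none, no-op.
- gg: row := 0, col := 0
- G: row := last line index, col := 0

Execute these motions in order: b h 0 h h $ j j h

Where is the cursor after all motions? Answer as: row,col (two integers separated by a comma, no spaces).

Answer: 2,10

Derivation:
After 1 (b): row=0 col=0 char='c'
After 2 (h): row=0 col=0 char='c'
After 3 (0): row=0 col=0 char='c'
After 4 (h): row=0 col=0 char='c'
After 5 (h): row=0 col=0 char='c'
After 6 ($): row=0 col=19 char='n'
After 7 (j): row=1 col=11 char='o'
After 8 (j): row=2 col=11 char='s'
After 9 (h): row=2 col=10 char='_'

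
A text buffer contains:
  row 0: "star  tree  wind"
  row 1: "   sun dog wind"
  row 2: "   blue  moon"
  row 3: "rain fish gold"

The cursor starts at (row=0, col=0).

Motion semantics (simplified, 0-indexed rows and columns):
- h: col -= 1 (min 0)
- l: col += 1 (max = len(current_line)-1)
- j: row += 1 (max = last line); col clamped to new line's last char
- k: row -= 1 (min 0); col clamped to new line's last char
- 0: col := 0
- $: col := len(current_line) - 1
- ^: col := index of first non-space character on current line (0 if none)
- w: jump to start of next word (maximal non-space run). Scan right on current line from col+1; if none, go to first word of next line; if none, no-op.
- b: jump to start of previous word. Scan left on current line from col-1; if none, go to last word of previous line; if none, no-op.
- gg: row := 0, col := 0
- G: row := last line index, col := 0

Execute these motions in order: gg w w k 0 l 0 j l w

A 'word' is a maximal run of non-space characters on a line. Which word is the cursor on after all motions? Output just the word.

After 1 (gg): row=0 col=0 char='s'
After 2 (w): row=0 col=6 char='t'
After 3 (w): row=0 col=12 char='w'
After 4 (k): row=0 col=12 char='w'
After 5 (0): row=0 col=0 char='s'
After 6 (l): row=0 col=1 char='t'
After 7 (0): row=0 col=0 char='s'
After 8 (j): row=1 col=0 char='_'
After 9 (l): row=1 col=1 char='_'
After 10 (w): row=1 col=3 char='s'

Answer: sun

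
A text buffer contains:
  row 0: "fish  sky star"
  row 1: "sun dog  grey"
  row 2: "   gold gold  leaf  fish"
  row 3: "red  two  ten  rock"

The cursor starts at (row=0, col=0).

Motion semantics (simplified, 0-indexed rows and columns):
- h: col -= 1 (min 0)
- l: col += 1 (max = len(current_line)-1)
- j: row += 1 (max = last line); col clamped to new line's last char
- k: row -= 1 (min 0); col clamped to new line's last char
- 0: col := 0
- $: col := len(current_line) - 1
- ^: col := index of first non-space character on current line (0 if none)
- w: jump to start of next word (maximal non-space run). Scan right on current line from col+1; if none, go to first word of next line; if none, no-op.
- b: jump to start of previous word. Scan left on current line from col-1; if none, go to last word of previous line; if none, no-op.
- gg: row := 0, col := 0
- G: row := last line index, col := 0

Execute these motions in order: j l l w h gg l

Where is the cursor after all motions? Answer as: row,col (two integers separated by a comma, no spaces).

After 1 (j): row=1 col=0 char='s'
After 2 (l): row=1 col=1 char='u'
After 3 (l): row=1 col=2 char='n'
After 4 (w): row=1 col=4 char='d'
After 5 (h): row=1 col=3 char='_'
After 6 (gg): row=0 col=0 char='f'
After 7 (l): row=0 col=1 char='i'

Answer: 0,1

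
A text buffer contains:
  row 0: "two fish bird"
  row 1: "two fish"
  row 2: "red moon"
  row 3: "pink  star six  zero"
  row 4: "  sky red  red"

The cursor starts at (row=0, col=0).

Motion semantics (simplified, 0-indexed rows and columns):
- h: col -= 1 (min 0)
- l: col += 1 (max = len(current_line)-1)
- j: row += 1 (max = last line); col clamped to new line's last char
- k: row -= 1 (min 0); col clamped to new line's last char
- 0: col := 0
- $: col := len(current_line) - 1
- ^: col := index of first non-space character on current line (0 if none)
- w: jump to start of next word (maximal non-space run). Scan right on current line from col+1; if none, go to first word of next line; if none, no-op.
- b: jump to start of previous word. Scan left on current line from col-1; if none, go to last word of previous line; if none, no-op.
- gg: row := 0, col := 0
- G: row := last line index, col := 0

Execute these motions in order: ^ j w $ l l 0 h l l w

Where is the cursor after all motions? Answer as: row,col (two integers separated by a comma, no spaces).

After 1 (^): row=0 col=0 char='t'
After 2 (j): row=1 col=0 char='t'
After 3 (w): row=1 col=4 char='f'
After 4 ($): row=1 col=7 char='h'
After 5 (l): row=1 col=7 char='h'
After 6 (l): row=1 col=7 char='h'
After 7 (0): row=1 col=0 char='t'
After 8 (h): row=1 col=0 char='t'
After 9 (l): row=1 col=1 char='w'
After 10 (l): row=1 col=2 char='o'
After 11 (w): row=1 col=4 char='f'

Answer: 1,4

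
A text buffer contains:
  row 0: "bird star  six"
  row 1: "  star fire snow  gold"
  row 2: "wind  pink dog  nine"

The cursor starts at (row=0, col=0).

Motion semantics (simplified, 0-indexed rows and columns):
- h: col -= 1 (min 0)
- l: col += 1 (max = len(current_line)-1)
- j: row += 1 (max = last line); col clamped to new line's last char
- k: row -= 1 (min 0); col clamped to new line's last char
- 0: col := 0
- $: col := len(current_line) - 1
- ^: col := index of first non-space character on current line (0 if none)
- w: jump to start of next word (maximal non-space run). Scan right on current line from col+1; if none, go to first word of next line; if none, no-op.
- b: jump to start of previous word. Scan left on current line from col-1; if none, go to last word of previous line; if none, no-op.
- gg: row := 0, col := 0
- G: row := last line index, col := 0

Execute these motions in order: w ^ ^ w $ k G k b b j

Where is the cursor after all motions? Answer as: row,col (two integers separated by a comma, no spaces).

Answer: 1,5

Derivation:
After 1 (w): row=0 col=5 char='s'
After 2 (^): row=0 col=0 char='b'
After 3 (^): row=0 col=0 char='b'
After 4 (w): row=0 col=5 char='s'
After 5 ($): row=0 col=13 char='x'
After 6 (k): row=0 col=13 char='x'
After 7 (G): row=2 col=0 char='w'
After 8 (k): row=1 col=0 char='_'
After 9 (b): row=0 col=11 char='s'
After 10 (b): row=0 col=5 char='s'
After 11 (j): row=1 col=5 char='r'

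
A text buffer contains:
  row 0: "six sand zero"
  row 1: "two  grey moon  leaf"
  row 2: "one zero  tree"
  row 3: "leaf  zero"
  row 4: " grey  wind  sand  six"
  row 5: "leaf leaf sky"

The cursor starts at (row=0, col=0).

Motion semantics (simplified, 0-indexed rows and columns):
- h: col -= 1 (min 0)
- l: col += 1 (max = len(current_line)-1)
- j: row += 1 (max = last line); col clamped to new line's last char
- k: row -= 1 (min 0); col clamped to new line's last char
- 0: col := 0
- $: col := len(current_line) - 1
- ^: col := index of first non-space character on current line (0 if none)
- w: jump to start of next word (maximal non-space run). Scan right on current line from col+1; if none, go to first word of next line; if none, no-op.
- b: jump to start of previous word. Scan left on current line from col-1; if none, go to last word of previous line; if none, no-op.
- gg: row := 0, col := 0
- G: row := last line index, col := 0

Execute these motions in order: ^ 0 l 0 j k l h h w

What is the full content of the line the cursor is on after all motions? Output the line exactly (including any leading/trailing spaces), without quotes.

Answer: six sand zero

Derivation:
After 1 (^): row=0 col=0 char='s'
After 2 (0): row=0 col=0 char='s'
After 3 (l): row=0 col=1 char='i'
After 4 (0): row=0 col=0 char='s'
After 5 (j): row=1 col=0 char='t'
After 6 (k): row=0 col=0 char='s'
After 7 (l): row=0 col=1 char='i'
After 8 (h): row=0 col=0 char='s'
After 9 (h): row=0 col=0 char='s'
After 10 (w): row=0 col=4 char='s'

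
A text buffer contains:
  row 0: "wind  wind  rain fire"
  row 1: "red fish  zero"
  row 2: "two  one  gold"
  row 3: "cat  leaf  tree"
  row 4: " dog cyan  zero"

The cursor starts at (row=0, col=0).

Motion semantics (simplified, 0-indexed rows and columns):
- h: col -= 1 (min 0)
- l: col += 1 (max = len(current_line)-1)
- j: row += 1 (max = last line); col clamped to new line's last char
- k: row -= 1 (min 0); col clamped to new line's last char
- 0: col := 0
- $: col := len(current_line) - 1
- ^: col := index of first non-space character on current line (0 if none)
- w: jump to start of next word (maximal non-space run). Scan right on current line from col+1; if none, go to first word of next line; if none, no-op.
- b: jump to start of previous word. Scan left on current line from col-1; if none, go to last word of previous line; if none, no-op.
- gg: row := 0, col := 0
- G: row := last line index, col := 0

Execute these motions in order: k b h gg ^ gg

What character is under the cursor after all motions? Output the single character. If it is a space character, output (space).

After 1 (k): row=0 col=0 char='w'
After 2 (b): row=0 col=0 char='w'
After 3 (h): row=0 col=0 char='w'
After 4 (gg): row=0 col=0 char='w'
After 5 (^): row=0 col=0 char='w'
After 6 (gg): row=0 col=0 char='w'

Answer: w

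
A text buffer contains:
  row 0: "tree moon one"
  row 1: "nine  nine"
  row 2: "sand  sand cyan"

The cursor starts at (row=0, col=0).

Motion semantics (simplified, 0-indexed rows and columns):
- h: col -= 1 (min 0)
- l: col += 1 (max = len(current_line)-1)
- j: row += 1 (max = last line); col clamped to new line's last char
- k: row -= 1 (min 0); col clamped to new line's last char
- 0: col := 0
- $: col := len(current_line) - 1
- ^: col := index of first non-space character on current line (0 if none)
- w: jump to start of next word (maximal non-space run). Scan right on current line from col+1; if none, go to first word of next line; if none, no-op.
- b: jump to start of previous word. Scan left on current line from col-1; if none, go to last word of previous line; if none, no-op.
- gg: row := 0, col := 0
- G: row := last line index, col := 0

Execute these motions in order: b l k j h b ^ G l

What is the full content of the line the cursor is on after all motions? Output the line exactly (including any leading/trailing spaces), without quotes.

Answer: sand  sand cyan

Derivation:
After 1 (b): row=0 col=0 char='t'
After 2 (l): row=0 col=1 char='r'
After 3 (k): row=0 col=1 char='r'
After 4 (j): row=1 col=1 char='i'
After 5 (h): row=1 col=0 char='n'
After 6 (b): row=0 col=10 char='o'
After 7 (^): row=0 col=0 char='t'
After 8 (G): row=2 col=0 char='s'
After 9 (l): row=2 col=1 char='a'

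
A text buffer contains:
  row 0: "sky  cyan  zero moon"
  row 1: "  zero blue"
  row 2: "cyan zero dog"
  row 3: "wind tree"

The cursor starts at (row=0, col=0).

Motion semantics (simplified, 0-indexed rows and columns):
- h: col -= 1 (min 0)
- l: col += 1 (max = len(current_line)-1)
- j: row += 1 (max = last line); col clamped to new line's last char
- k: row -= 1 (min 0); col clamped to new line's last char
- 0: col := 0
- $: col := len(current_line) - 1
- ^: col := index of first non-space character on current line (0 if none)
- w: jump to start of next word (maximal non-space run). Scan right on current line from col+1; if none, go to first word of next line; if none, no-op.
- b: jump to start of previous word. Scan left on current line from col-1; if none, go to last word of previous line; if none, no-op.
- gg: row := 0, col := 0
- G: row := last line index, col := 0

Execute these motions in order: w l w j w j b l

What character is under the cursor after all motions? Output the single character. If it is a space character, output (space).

Answer: o

Derivation:
After 1 (w): row=0 col=5 char='c'
After 2 (l): row=0 col=6 char='y'
After 3 (w): row=0 col=11 char='z'
After 4 (j): row=1 col=10 char='e'
After 5 (w): row=2 col=0 char='c'
After 6 (j): row=3 col=0 char='w'
After 7 (b): row=2 col=10 char='d'
After 8 (l): row=2 col=11 char='o'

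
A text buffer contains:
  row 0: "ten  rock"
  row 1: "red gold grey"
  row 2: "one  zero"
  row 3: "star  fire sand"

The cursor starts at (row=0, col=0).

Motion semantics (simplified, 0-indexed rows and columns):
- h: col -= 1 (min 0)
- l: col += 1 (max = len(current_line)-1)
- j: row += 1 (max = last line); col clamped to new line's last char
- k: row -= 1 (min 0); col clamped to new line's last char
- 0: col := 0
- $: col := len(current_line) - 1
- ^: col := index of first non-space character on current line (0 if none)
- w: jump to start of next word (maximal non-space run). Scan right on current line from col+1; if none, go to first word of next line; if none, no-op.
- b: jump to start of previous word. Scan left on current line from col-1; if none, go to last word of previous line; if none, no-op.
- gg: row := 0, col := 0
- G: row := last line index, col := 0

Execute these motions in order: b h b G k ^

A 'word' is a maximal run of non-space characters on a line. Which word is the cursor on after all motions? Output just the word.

Answer: one

Derivation:
After 1 (b): row=0 col=0 char='t'
After 2 (h): row=0 col=0 char='t'
After 3 (b): row=0 col=0 char='t'
After 4 (G): row=3 col=0 char='s'
After 5 (k): row=2 col=0 char='o'
After 6 (^): row=2 col=0 char='o'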